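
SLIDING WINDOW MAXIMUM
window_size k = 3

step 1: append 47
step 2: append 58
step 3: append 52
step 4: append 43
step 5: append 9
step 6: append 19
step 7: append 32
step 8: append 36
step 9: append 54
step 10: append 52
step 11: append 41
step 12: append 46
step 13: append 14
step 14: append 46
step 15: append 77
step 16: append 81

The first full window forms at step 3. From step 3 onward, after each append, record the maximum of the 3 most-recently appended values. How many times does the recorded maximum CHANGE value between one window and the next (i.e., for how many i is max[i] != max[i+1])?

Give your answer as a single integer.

Answer: 9

Derivation:
step 1: append 47 -> window=[47] (not full yet)
step 2: append 58 -> window=[47, 58] (not full yet)
step 3: append 52 -> window=[47, 58, 52] -> max=58
step 4: append 43 -> window=[58, 52, 43] -> max=58
step 5: append 9 -> window=[52, 43, 9] -> max=52
step 6: append 19 -> window=[43, 9, 19] -> max=43
step 7: append 32 -> window=[9, 19, 32] -> max=32
step 8: append 36 -> window=[19, 32, 36] -> max=36
step 9: append 54 -> window=[32, 36, 54] -> max=54
step 10: append 52 -> window=[36, 54, 52] -> max=54
step 11: append 41 -> window=[54, 52, 41] -> max=54
step 12: append 46 -> window=[52, 41, 46] -> max=52
step 13: append 14 -> window=[41, 46, 14] -> max=46
step 14: append 46 -> window=[46, 14, 46] -> max=46
step 15: append 77 -> window=[14, 46, 77] -> max=77
step 16: append 81 -> window=[46, 77, 81] -> max=81
Recorded maximums: 58 58 52 43 32 36 54 54 54 52 46 46 77 81
Changes between consecutive maximums: 9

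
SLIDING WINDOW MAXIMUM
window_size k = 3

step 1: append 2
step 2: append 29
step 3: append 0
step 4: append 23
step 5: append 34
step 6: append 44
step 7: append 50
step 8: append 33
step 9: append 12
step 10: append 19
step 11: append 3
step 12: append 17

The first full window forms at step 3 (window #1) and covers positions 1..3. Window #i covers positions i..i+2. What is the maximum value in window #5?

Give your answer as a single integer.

Answer: 50

Derivation:
step 1: append 2 -> window=[2] (not full yet)
step 2: append 29 -> window=[2, 29] (not full yet)
step 3: append 0 -> window=[2, 29, 0] -> max=29
step 4: append 23 -> window=[29, 0, 23] -> max=29
step 5: append 34 -> window=[0, 23, 34] -> max=34
step 6: append 44 -> window=[23, 34, 44] -> max=44
step 7: append 50 -> window=[34, 44, 50] -> max=50
Window #5 max = 50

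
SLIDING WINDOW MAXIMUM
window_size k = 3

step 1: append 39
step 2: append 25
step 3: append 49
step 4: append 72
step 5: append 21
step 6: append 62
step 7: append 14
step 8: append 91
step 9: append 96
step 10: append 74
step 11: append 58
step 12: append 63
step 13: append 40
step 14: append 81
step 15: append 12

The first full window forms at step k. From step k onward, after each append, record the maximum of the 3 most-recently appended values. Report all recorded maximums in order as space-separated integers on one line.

step 1: append 39 -> window=[39] (not full yet)
step 2: append 25 -> window=[39, 25] (not full yet)
step 3: append 49 -> window=[39, 25, 49] -> max=49
step 4: append 72 -> window=[25, 49, 72] -> max=72
step 5: append 21 -> window=[49, 72, 21] -> max=72
step 6: append 62 -> window=[72, 21, 62] -> max=72
step 7: append 14 -> window=[21, 62, 14] -> max=62
step 8: append 91 -> window=[62, 14, 91] -> max=91
step 9: append 96 -> window=[14, 91, 96] -> max=96
step 10: append 74 -> window=[91, 96, 74] -> max=96
step 11: append 58 -> window=[96, 74, 58] -> max=96
step 12: append 63 -> window=[74, 58, 63] -> max=74
step 13: append 40 -> window=[58, 63, 40] -> max=63
step 14: append 81 -> window=[63, 40, 81] -> max=81
step 15: append 12 -> window=[40, 81, 12] -> max=81

Answer: 49 72 72 72 62 91 96 96 96 74 63 81 81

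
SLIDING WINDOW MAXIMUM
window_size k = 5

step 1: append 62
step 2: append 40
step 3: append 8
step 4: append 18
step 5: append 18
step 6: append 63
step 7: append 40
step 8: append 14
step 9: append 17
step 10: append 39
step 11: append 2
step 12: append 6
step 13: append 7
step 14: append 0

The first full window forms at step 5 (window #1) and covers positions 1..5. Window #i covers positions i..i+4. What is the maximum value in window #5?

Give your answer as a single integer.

step 1: append 62 -> window=[62] (not full yet)
step 2: append 40 -> window=[62, 40] (not full yet)
step 3: append 8 -> window=[62, 40, 8] (not full yet)
step 4: append 18 -> window=[62, 40, 8, 18] (not full yet)
step 5: append 18 -> window=[62, 40, 8, 18, 18] -> max=62
step 6: append 63 -> window=[40, 8, 18, 18, 63] -> max=63
step 7: append 40 -> window=[8, 18, 18, 63, 40] -> max=63
step 8: append 14 -> window=[18, 18, 63, 40, 14] -> max=63
step 9: append 17 -> window=[18, 63, 40, 14, 17] -> max=63
Window #5 max = 63

Answer: 63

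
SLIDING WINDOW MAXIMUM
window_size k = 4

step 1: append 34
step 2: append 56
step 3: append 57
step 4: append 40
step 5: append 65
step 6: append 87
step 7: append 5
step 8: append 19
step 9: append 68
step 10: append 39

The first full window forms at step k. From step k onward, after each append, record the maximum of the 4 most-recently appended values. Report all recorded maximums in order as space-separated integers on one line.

step 1: append 34 -> window=[34] (not full yet)
step 2: append 56 -> window=[34, 56] (not full yet)
step 3: append 57 -> window=[34, 56, 57] (not full yet)
step 4: append 40 -> window=[34, 56, 57, 40] -> max=57
step 5: append 65 -> window=[56, 57, 40, 65] -> max=65
step 6: append 87 -> window=[57, 40, 65, 87] -> max=87
step 7: append 5 -> window=[40, 65, 87, 5] -> max=87
step 8: append 19 -> window=[65, 87, 5, 19] -> max=87
step 9: append 68 -> window=[87, 5, 19, 68] -> max=87
step 10: append 39 -> window=[5, 19, 68, 39] -> max=68

Answer: 57 65 87 87 87 87 68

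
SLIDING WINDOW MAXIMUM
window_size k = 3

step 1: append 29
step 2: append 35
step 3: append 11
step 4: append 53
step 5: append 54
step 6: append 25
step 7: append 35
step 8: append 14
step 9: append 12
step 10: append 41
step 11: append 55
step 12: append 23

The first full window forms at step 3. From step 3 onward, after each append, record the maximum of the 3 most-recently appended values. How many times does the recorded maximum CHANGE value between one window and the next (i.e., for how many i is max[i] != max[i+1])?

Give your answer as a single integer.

step 1: append 29 -> window=[29] (not full yet)
step 2: append 35 -> window=[29, 35] (not full yet)
step 3: append 11 -> window=[29, 35, 11] -> max=35
step 4: append 53 -> window=[35, 11, 53] -> max=53
step 5: append 54 -> window=[11, 53, 54] -> max=54
step 6: append 25 -> window=[53, 54, 25] -> max=54
step 7: append 35 -> window=[54, 25, 35] -> max=54
step 8: append 14 -> window=[25, 35, 14] -> max=35
step 9: append 12 -> window=[35, 14, 12] -> max=35
step 10: append 41 -> window=[14, 12, 41] -> max=41
step 11: append 55 -> window=[12, 41, 55] -> max=55
step 12: append 23 -> window=[41, 55, 23] -> max=55
Recorded maximums: 35 53 54 54 54 35 35 41 55 55
Changes between consecutive maximums: 5

Answer: 5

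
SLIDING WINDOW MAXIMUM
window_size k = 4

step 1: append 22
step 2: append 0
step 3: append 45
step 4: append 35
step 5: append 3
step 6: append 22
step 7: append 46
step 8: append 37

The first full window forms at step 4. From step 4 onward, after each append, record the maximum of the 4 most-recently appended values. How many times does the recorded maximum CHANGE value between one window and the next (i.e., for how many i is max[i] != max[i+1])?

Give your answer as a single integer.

Answer: 1

Derivation:
step 1: append 22 -> window=[22] (not full yet)
step 2: append 0 -> window=[22, 0] (not full yet)
step 3: append 45 -> window=[22, 0, 45] (not full yet)
step 4: append 35 -> window=[22, 0, 45, 35] -> max=45
step 5: append 3 -> window=[0, 45, 35, 3] -> max=45
step 6: append 22 -> window=[45, 35, 3, 22] -> max=45
step 7: append 46 -> window=[35, 3, 22, 46] -> max=46
step 8: append 37 -> window=[3, 22, 46, 37] -> max=46
Recorded maximums: 45 45 45 46 46
Changes between consecutive maximums: 1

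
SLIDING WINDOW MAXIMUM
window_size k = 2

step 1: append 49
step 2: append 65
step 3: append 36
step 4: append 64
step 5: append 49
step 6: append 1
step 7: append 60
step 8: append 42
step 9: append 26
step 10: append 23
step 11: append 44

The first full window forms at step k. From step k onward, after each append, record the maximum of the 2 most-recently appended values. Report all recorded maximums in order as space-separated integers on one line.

step 1: append 49 -> window=[49] (not full yet)
step 2: append 65 -> window=[49, 65] -> max=65
step 3: append 36 -> window=[65, 36] -> max=65
step 4: append 64 -> window=[36, 64] -> max=64
step 5: append 49 -> window=[64, 49] -> max=64
step 6: append 1 -> window=[49, 1] -> max=49
step 7: append 60 -> window=[1, 60] -> max=60
step 8: append 42 -> window=[60, 42] -> max=60
step 9: append 26 -> window=[42, 26] -> max=42
step 10: append 23 -> window=[26, 23] -> max=26
step 11: append 44 -> window=[23, 44] -> max=44

Answer: 65 65 64 64 49 60 60 42 26 44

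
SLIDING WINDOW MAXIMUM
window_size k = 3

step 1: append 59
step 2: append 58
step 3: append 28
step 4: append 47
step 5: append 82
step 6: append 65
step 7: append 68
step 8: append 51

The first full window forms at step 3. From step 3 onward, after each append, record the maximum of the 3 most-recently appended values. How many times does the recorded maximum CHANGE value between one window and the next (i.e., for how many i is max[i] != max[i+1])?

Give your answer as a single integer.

Answer: 3

Derivation:
step 1: append 59 -> window=[59] (not full yet)
step 2: append 58 -> window=[59, 58] (not full yet)
step 3: append 28 -> window=[59, 58, 28] -> max=59
step 4: append 47 -> window=[58, 28, 47] -> max=58
step 5: append 82 -> window=[28, 47, 82] -> max=82
step 6: append 65 -> window=[47, 82, 65] -> max=82
step 7: append 68 -> window=[82, 65, 68] -> max=82
step 8: append 51 -> window=[65, 68, 51] -> max=68
Recorded maximums: 59 58 82 82 82 68
Changes between consecutive maximums: 3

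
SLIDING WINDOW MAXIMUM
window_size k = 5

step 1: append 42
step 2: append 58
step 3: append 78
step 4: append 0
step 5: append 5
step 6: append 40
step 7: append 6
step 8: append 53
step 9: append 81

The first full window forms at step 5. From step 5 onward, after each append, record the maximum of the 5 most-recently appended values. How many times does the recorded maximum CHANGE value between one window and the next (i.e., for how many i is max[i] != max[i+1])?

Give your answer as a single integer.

Answer: 2

Derivation:
step 1: append 42 -> window=[42] (not full yet)
step 2: append 58 -> window=[42, 58] (not full yet)
step 3: append 78 -> window=[42, 58, 78] (not full yet)
step 4: append 0 -> window=[42, 58, 78, 0] (not full yet)
step 5: append 5 -> window=[42, 58, 78, 0, 5] -> max=78
step 6: append 40 -> window=[58, 78, 0, 5, 40] -> max=78
step 7: append 6 -> window=[78, 0, 5, 40, 6] -> max=78
step 8: append 53 -> window=[0, 5, 40, 6, 53] -> max=53
step 9: append 81 -> window=[5, 40, 6, 53, 81] -> max=81
Recorded maximums: 78 78 78 53 81
Changes between consecutive maximums: 2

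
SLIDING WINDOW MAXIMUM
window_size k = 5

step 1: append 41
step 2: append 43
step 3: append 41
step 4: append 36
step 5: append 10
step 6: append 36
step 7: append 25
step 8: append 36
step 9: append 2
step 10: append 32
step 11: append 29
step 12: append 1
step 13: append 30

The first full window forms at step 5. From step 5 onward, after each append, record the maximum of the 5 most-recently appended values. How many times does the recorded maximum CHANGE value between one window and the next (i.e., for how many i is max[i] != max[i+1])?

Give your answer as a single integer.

step 1: append 41 -> window=[41] (not full yet)
step 2: append 43 -> window=[41, 43] (not full yet)
step 3: append 41 -> window=[41, 43, 41] (not full yet)
step 4: append 36 -> window=[41, 43, 41, 36] (not full yet)
step 5: append 10 -> window=[41, 43, 41, 36, 10] -> max=43
step 6: append 36 -> window=[43, 41, 36, 10, 36] -> max=43
step 7: append 25 -> window=[41, 36, 10, 36, 25] -> max=41
step 8: append 36 -> window=[36, 10, 36, 25, 36] -> max=36
step 9: append 2 -> window=[10, 36, 25, 36, 2] -> max=36
step 10: append 32 -> window=[36, 25, 36, 2, 32] -> max=36
step 11: append 29 -> window=[25, 36, 2, 32, 29] -> max=36
step 12: append 1 -> window=[36, 2, 32, 29, 1] -> max=36
step 13: append 30 -> window=[2, 32, 29, 1, 30] -> max=32
Recorded maximums: 43 43 41 36 36 36 36 36 32
Changes between consecutive maximums: 3

Answer: 3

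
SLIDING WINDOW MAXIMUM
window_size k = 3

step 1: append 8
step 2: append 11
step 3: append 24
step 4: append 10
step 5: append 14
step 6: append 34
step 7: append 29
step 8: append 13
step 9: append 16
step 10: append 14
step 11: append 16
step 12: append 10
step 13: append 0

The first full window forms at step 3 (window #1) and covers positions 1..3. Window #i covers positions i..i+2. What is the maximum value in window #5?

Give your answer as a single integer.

step 1: append 8 -> window=[8] (not full yet)
step 2: append 11 -> window=[8, 11] (not full yet)
step 3: append 24 -> window=[8, 11, 24] -> max=24
step 4: append 10 -> window=[11, 24, 10] -> max=24
step 5: append 14 -> window=[24, 10, 14] -> max=24
step 6: append 34 -> window=[10, 14, 34] -> max=34
step 7: append 29 -> window=[14, 34, 29] -> max=34
Window #5 max = 34

Answer: 34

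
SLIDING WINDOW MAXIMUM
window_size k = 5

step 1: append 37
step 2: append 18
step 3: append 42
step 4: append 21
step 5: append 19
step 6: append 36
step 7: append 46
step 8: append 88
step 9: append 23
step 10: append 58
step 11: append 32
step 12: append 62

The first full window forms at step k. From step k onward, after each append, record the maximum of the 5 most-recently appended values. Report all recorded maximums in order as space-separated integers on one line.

step 1: append 37 -> window=[37] (not full yet)
step 2: append 18 -> window=[37, 18] (not full yet)
step 3: append 42 -> window=[37, 18, 42] (not full yet)
step 4: append 21 -> window=[37, 18, 42, 21] (not full yet)
step 5: append 19 -> window=[37, 18, 42, 21, 19] -> max=42
step 6: append 36 -> window=[18, 42, 21, 19, 36] -> max=42
step 7: append 46 -> window=[42, 21, 19, 36, 46] -> max=46
step 8: append 88 -> window=[21, 19, 36, 46, 88] -> max=88
step 9: append 23 -> window=[19, 36, 46, 88, 23] -> max=88
step 10: append 58 -> window=[36, 46, 88, 23, 58] -> max=88
step 11: append 32 -> window=[46, 88, 23, 58, 32] -> max=88
step 12: append 62 -> window=[88, 23, 58, 32, 62] -> max=88

Answer: 42 42 46 88 88 88 88 88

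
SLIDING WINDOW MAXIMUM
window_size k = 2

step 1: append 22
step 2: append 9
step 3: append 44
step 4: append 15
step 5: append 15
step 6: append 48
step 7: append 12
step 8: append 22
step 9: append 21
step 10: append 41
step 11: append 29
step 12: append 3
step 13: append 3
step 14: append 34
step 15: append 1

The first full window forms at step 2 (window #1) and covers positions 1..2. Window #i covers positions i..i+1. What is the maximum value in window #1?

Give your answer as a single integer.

Answer: 22

Derivation:
step 1: append 22 -> window=[22] (not full yet)
step 2: append 9 -> window=[22, 9] -> max=22
Window #1 max = 22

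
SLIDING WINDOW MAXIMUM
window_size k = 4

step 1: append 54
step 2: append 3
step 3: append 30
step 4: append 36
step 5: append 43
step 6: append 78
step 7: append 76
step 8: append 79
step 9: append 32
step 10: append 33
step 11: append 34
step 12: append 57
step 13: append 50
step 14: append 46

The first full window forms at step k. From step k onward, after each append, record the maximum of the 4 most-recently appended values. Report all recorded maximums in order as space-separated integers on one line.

step 1: append 54 -> window=[54] (not full yet)
step 2: append 3 -> window=[54, 3] (not full yet)
step 3: append 30 -> window=[54, 3, 30] (not full yet)
step 4: append 36 -> window=[54, 3, 30, 36] -> max=54
step 5: append 43 -> window=[3, 30, 36, 43] -> max=43
step 6: append 78 -> window=[30, 36, 43, 78] -> max=78
step 7: append 76 -> window=[36, 43, 78, 76] -> max=78
step 8: append 79 -> window=[43, 78, 76, 79] -> max=79
step 9: append 32 -> window=[78, 76, 79, 32] -> max=79
step 10: append 33 -> window=[76, 79, 32, 33] -> max=79
step 11: append 34 -> window=[79, 32, 33, 34] -> max=79
step 12: append 57 -> window=[32, 33, 34, 57] -> max=57
step 13: append 50 -> window=[33, 34, 57, 50] -> max=57
step 14: append 46 -> window=[34, 57, 50, 46] -> max=57

Answer: 54 43 78 78 79 79 79 79 57 57 57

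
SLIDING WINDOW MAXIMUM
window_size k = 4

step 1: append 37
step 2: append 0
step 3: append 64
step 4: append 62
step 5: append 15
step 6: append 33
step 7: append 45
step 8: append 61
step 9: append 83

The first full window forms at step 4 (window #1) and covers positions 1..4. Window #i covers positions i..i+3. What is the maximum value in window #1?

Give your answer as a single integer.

step 1: append 37 -> window=[37] (not full yet)
step 2: append 0 -> window=[37, 0] (not full yet)
step 3: append 64 -> window=[37, 0, 64] (not full yet)
step 4: append 62 -> window=[37, 0, 64, 62] -> max=64
Window #1 max = 64

Answer: 64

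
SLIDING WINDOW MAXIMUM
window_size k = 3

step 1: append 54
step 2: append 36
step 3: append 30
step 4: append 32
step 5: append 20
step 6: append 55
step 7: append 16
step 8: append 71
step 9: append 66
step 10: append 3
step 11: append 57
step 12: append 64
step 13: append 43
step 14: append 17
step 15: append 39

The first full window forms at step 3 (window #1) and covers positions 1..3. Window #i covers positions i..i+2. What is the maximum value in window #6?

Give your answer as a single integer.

Answer: 71

Derivation:
step 1: append 54 -> window=[54] (not full yet)
step 2: append 36 -> window=[54, 36] (not full yet)
step 3: append 30 -> window=[54, 36, 30] -> max=54
step 4: append 32 -> window=[36, 30, 32] -> max=36
step 5: append 20 -> window=[30, 32, 20] -> max=32
step 6: append 55 -> window=[32, 20, 55] -> max=55
step 7: append 16 -> window=[20, 55, 16] -> max=55
step 8: append 71 -> window=[55, 16, 71] -> max=71
Window #6 max = 71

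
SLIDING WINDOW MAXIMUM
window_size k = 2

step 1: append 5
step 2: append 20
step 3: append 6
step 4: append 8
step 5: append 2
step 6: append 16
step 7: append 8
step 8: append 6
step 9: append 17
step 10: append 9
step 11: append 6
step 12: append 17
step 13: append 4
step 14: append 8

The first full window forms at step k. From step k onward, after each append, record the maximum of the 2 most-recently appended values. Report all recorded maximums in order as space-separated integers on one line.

step 1: append 5 -> window=[5] (not full yet)
step 2: append 20 -> window=[5, 20] -> max=20
step 3: append 6 -> window=[20, 6] -> max=20
step 4: append 8 -> window=[6, 8] -> max=8
step 5: append 2 -> window=[8, 2] -> max=8
step 6: append 16 -> window=[2, 16] -> max=16
step 7: append 8 -> window=[16, 8] -> max=16
step 8: append 6 -> window=[8, 6] -> max=8
step 9: append 17 -> window=[6, 17] -> max=17
step 10: append 9 -> window=[17, 9] -> max=17
step 11: append 6 -> window=[9, 6] -> max=9
step 12: append 17 -> window=[6, 17] -> max=17
step 13: append 4 -> window=[17, 4] -> max=17
step 14: append 8 -> window=[4, 8] -> max=8

Answer: 20 20 8 8 16 16 8 17 17 9 17 17 8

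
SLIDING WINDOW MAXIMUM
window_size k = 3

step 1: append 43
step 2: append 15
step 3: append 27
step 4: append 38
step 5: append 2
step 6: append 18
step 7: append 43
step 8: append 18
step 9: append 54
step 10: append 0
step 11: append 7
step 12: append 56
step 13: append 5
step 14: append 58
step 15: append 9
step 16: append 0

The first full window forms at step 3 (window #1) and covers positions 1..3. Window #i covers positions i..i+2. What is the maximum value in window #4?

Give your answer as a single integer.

Answer: 38

Derivation:
step 1: append 43 -> window=[43] (not full yet)
step 2: append 15 -> window=[43, 15] (not full yet)
step 3: append 27 -> window=[43, 15, 27] -> max=43
step 4: append 38 -> window=[15, 27, 38] -> max=38
step 5: append 2 -> window=[27, 38, 2] -> max=38
step 6: append 18 -> window=[38, 2, 18] -> max=38
Window #4 max = 38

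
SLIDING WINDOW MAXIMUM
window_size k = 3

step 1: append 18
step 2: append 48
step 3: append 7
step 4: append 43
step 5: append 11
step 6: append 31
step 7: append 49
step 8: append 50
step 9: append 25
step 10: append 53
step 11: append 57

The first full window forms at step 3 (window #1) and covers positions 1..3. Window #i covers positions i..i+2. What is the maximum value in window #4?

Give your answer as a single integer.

step 1: append 18 -> window=[18] (not full yet)
step 2: append 48 -> window=[18, 48] (not full yet)
step 3: append 7 -> window=[18, 48, 7] -> max=48
step 4: append 43 -> window=[48, 7, 43] -> max=48
step 5: append 11 -> window=[7, 43, 11] -> max=43
step 6: append 31 -> window=[43, 11, 31] -> max=43
Window #4 max = 43

Answer: 43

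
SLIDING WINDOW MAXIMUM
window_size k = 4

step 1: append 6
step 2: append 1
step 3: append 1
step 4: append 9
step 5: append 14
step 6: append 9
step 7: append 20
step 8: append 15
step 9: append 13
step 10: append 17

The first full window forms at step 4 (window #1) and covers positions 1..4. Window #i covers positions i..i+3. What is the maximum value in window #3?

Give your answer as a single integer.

Answer: 14

Derivation:
step 1: append 6 -> window=[6] (not full yet)
step 2: append 1 -> window=[6, 1] (not full yet)
step 3: append 1 -> window=[6, 1, 1] (not full yet)
step 4: append 9 -> window=[6, 1, 1, 9] -> max=9
step 5: append 14 -> window=[1, 1, 9, 14] -> max=14
step 6: append 9 -> window=[1, 9, 14, 9] -> max=14
Window #3 max = 14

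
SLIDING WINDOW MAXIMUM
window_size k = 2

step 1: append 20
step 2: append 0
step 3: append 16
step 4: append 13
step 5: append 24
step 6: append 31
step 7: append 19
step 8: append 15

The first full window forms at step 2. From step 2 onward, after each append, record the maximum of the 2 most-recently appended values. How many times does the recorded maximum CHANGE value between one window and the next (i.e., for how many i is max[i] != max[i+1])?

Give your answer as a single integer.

step 1: append 20 -> window=[20] (not full yet)
step 2: append 0 -> window=[20, 0] -> max=20
step 3: append 16 -> window=[0, 16] -> max=16
step 4: append 13 -> window=[16, 13] -> max=16
step 5: append 24 -> window=[13, 24] -> max=24
step 6: append 31 -> window=[24, 31] -> max=31
step 7: append 19 -> window=[31, 19] -> max=31
step 8: append 15 -> window=[19, 15] -> max=19
Recorded maximums: 20 16 16 24 31 31 19
Changes between consecutive maximums: 4

Answer: 4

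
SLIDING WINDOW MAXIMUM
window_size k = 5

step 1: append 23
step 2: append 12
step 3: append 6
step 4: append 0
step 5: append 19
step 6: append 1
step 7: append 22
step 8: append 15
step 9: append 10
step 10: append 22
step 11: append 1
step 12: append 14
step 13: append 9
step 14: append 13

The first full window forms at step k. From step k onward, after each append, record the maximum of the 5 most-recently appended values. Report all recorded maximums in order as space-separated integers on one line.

step 1: append 23 -> window=[23] (not full yet)
step 2: append 12 -> window=[23, 12] (not full yet)
step 3: append 6 -> window=[23, 12, 6] (not full yet)
step 4: append 0 -> window=[23, 12, 6, 0] (not full yet)
step 5: append 19 -> window=[23, 12, 6, 0, 19] -> max=23
step 6: append 1 -> window=[12, 6, 0, 19, 1] -> max=19
step 7: append 22 -> window=[6, 0, 19, 1, 22] -> max=22
step 8: append 15 -> window=[0, 19, 1, 22, 15] -> max=22
step 9: append 10 -> window=[19, 1, 22, 15, 10] -> max=22
step 10: append 22 -> window=[1, 22, 15, 10, 22] -> max=22
step 11: append 1 -> window=[22, 15, 10, 22, 1] -> max=22
step 12: append 14 -> window=[15, 10, 22, 1, 14] -> max=22
step 13: append 9 -> window=[10, 22, 1, 14, 9] -> max=22
step 14: append 13 -> window=[22, 1, 14, 9, 13] -> max=22

Answer: 23 19 22 22 22 22 22 22 22 22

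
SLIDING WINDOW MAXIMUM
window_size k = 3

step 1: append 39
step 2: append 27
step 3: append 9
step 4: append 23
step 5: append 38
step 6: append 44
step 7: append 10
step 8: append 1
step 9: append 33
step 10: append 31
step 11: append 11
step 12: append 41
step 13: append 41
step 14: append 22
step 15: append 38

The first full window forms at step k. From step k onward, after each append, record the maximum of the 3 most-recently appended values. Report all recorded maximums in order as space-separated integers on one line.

step 1: append 39 -> window=[39] (not full yet)
step 2: append 27 -> window=[39, 27] (not full yet)
step 3: append 9 -> window=[39, 27, 9] -> max=39
step 4: append 23 -> window=[27, 9, 23] -> max=27
step 5: append 38 -> window=[9, 23, 38] -> max=38
step 6: append 44 -> window=[23, 38, 44] -> max=44
step 7: append 10 -> window=[38, 44, 10] -> max=44
step 8: append 1 -> window=[44, 10, 1] -> max=44
step 9: append 33 -> window=[10, 1, 33] -> max=33
step 10: append 31 -> window=[1, 33, 31] -> max=33
step 11: append 11 -> window=[33, 31, 11] -> max=33
step 12: append 41 -> window=[31, 11, 41] -> max=41
step 13: append 41 -> window=[11, 41, 41] -> max=41
step 14: append 22 -> window=[41, 41, 22] -> max=41
step 15: append 38 -> window=[41, 22, 38] -> max=41

Answer: 39 27 38 44 44 44 33 33 33 41 41 41 41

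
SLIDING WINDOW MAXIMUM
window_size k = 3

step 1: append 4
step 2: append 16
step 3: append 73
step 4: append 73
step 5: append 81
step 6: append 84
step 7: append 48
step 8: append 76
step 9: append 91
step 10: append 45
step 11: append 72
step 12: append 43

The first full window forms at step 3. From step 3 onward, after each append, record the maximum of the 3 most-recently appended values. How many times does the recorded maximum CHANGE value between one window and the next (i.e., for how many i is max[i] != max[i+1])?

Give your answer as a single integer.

Answer: 4

Derivation:
step 1: append 4 -> window=[4] (not full yet)
step 2: append 16 -> window=[4, 16] (not full yet)
step 3: append 73 -> window=[4, 16, 73] -> max=73
step 4: append 73 -> window=[16, 73, 73] -> max=73
step 5: append 81 -> window=[73, 73, 81] -> max=81
step 6: append 84 -> window=[73, 81, 84] -> max=84
step 7: append 48 -> window=[81, 84, 48] -> max=84
step 8: append 76 -> window=[84, 48, 76] -> max=84
step 9: append 91 -> window=[48, 76, 91] -> max=91
step 10: append 45 -> window=[76, 91, 45] -> max=91
step 11: append 72 -> window=[91, 45, 72] -> max=91
step 12: append 43 -> window=[45, 72, 43] -> max=72
Recorded maximums: 73 73 81 84 84 84 91 91 91 72
Changes between consecutive maximums: 4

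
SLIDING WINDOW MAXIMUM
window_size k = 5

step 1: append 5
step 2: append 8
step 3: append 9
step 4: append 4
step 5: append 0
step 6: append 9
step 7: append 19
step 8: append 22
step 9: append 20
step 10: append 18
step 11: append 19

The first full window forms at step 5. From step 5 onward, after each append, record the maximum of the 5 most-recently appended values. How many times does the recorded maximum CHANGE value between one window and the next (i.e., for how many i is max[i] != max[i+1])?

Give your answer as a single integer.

step 1: append 5 -> window=[5] (not full yet)
step 2: append 8 -> window=[5, 8] (not full yet)
step 3: append 9 -> window=[5, 8, 9] (not full yet)
step 4: append 4 -> window=[5, 8, 9, 4] (not full yet)
step 5: append 0 -> window=[5, 8, 9, 4, 0] -> max=9
step 6: append 9 -> window=[8, 9, 4, 0, 9] -> max=9
step 7: append 19 -> window=[9, 4, 0, 9, 19] -> max=19
step 8: append 22 -> window=[4, 0, 9, 19, 22] -> max=22
step 9: append 20 -> window=[0, 9, 19, 22, 20] -> max=22
step 10: append 18 -> window=[9, 19, 22, 20, 18] -> max=22
step 11: append 19 -> window=[19, 22, 20, 18, 19] -> max=22
Recorded maximums: 9 9 19 22 22 22 22
Changes between consecutive maximums: 2

Answer: 2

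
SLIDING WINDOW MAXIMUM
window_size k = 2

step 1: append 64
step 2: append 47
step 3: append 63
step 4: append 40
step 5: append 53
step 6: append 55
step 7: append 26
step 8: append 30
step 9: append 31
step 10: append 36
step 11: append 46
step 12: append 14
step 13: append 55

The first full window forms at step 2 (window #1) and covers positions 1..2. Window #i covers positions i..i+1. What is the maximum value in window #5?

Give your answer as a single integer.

Answer: 55

Derivation:
step 1: append 64 -> window=[64] (not full yet)
step 2: append 47 -> window=[64, 47] -> max=64
step 3: append 63 -> window=[47, 63] -> max=63
step 4: append 40 -> window=[63, 40] -> max=63
step 5: append 53 -> window=[40, 53] -> max=53
step 6: append 55 -> window=[53, 55] -> max=55
Window #5 max = 55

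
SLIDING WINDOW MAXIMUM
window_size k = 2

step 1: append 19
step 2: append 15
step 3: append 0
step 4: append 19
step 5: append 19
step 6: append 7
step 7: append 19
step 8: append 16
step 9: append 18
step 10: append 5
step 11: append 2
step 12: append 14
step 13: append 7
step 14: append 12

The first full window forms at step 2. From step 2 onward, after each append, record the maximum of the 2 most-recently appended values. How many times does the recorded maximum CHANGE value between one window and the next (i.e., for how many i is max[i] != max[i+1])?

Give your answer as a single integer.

step 1: append 19 -> window=[19] (not full yet)
step 2: append 15 -> window=[19, 15] -> max=19
step 3: append 0 -> window=[15, 0] -> max=15
step 4: append 19 -> window=[0, 19] -> max=19
step 5: append 19 -> window=[19, 19] -> max=19
step 6: append 7 -> window=[19, 7] -> max=19
step 7: append 19 -> window=[7, 19] -> max=19
step 8: append 16 -> window=[19, 16] -> max=19
step 9: append 18 -> window=[16, 18] -> max=18
step 10: append 5 -> window=[18, 5] -> max=18
step 11: append 2 -> window=[5, 2] -> max=5
step 12: append 14 -> window=[2, 14] -> max=14
step 13: append 7 -> window=[14, 7] -> max=14
step 14: append 12 -> window=[7, 12] -> max=12
Recorded maximums: 19 15 19 19 19 19 19 18 18 5 14 14 12
Changes between consecutive maximums: 6

Answer: 6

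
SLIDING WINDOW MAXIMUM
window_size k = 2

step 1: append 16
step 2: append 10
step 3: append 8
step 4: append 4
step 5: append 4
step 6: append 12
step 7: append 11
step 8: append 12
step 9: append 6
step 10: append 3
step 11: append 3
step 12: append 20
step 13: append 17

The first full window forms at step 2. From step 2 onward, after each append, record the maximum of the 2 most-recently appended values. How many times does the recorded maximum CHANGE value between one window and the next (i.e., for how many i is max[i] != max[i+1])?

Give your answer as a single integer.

Answer: 7

Derivation:
step 1: append 16 -> window=[16] (not full yet)
step 2: append 10 -> window=[16, 10] -> max=16
step 3: append 8 -> window=[10, 8] -> max=10
step 4: append 4 -> window=[8, 4] -> max=8
step 5: append 4 -> window=[4, 4] -> max=4
step 6: append 12 -> window=[4, 12] -> max=12
step 7: append 11 -> window=[12, 11] -> max=12
step 8: append 12 -> window=[11, 12] -> max=12
step 9: append 6 -> window=[12, 6] -> max=12
step 10: append 3 -> window=[6, 3] -> max=6
step 11: append 3 -> window=[3, 3] -> max=3
step 12: append 20 -> window=[3, 20] -> max=20
step 13: append 17 -> window=[20, 17] -> max=20
Recorded maximums: 16 10 8 4 12 12 12 12 6 3 20 20
Changes between consecutive maximums: 7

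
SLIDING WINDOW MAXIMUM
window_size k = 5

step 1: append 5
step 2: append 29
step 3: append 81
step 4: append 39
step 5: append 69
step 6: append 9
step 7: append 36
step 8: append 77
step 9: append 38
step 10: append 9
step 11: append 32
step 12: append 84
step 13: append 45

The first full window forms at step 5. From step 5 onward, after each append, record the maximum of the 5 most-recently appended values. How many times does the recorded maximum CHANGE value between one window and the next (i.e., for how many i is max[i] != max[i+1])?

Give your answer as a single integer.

step 1: append 5 -> window=[5] (not full yet)
step 2: append 29 -> window=[5, 29] (not full yet)
step 3: append 81 -> window=[5, 29, 81] (not full yet)
step 4: append 39 -> window=[5, 29, 81, 39] (not full yet)
step 5: append 69 -> window=[5, 29, 81, 39, 69] -> max=81
step 6: append 9 -> window=[29, 81, 39, 69, 9] -> max=81
step 7: append 36 -> window=[81, 39, 69, 9, 36] -> max=81
step 8: append 77 -> window=[39, 69, 9, 36, 77] -> max=77
step 9: append 38 -> window=[69, 9, 36, 77, 38] -> max=77
step 10: append 9 -> window=[9, 36, 77, 38, 9] -> max=77
step 11: append 32 -> window=[36, 77, 38, 9, 32] -> max=77
step 12: append 84 -> window=[77, 38, 9, 32, 84] -> max=84
step 13: append 45 -> window=[38, 9, 32, 84, 45] -> max=84
Recorded maximums: 81 81 81 77 77 77 77 84 84
Changes between consecutive maximums: 2

Answer: 2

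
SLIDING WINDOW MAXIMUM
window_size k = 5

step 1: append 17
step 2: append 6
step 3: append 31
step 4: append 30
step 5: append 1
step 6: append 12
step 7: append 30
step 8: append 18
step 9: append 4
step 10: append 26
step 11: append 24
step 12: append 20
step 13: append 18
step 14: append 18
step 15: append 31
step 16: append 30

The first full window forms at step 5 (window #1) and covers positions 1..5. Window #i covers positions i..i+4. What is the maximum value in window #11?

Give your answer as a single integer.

Answer: 31

Derivation:
step 1: append 17 -> window=[17] (not full yet)
step 2: append 6 -> window=[17, 6] (not full yet)
step 3: append 31 -> window=[17, 6, 31] (not full yet)
step 4: append 30 -> window=[17, 6, 31, 30] (not full yet)
step 5: append 1 -> window=[17, 6, 31, 30, 1] -> max=31
step 6: append 12 -> window=[6, 31, 30, 1, 12] -> max=31
step 7: append 30 -> window=[31, 30, 1, 12, 30] -> max=31
step 8: append 18 -> window=[30, 1, 12, 30, 18] -> max=30
step 9: append 4 -> window=[1, 12, 30, 18, 4] -> max=30
step 10: append 26 -> window=[12, 30, 18, 4, 26] -> max=30
step 11: append 24 -> window=[30, 18, 4, 26, 24] -> max=30
step 12: append 20 -> window=[18, 4, 26, 24, 20] -> max=26
step 13: append 18 -> window=[4, 26, 24, 20, 18] -> max=26
step 14: append 18 -> window=[26, 24, 20, 18, 18] -> max=26
step 15: append 31 -> window=[24, 20, 18, 18, 31] -> max=31
Window #11 max = 31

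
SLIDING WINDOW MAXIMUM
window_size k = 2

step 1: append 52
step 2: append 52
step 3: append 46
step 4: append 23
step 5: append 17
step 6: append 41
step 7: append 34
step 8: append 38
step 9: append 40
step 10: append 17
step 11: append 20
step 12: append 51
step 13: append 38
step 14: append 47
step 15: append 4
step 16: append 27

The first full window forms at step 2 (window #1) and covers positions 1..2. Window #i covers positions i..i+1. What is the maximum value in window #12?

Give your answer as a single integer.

Answer: 51

Derivation:
step 1: append 52 -> window=[52] (not full yet)
step 2: append 52 -> window=[52, 52] -> max=52
step 3: append 46 -> window=[52, 46] -> max=52
step 4: append 23 -> window=[46, 23] -> max=46
step 5: append 17 -> window=[23, 17] -> max=23
step 6: append 41 -> window=[17, 41] -> max=41
step 7: append 34 -> window=[41, 34] -> max=41
step 8: append 38 -> window=[34, 38] -> max=38
step 9: append 40 -> window=[38, 40] -> max=40
step 10: append 17 -> window=[40, 17] -> max=40
step 11: append 20 -> window=[17, 20] -> max=20
step 12: append 51 -> window=[20, 51] -> max=51
step 13: append 38 -> window=[51, 38] -> max=51
Window #12 max = 51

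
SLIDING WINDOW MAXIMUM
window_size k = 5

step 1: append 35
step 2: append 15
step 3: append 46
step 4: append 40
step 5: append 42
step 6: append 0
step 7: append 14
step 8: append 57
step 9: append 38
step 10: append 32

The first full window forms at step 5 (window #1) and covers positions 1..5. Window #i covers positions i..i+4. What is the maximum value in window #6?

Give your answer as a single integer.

Answer: 57

Derivation:
step 1: append 35 -> window=[35] (not full yet)
step 2: append 15 -> window=[35, 15] (not full yet)
step 3: append 46 -> window=[35, 15, 46] (not full yet)
step 4: append 40 -> window=[35, 15, 46, 40] (not full yet)
step 5: append 42 -> window=[35, 15, 46, 40, 42] -> max=46
step 6: append 0 -> window=[15, 46, 40, 42, 0] -> max=46
step 7: append 14 -> window=[46, 40, 42, 0, 14] -> max=46
step 8: append 57 -> window=[40, 42, 0, 14, 57] -> max=57
step 9: append 38 -> window=[42, 0, 14, 57, 38] -> max=57
step 10: append 32 -> window=[0, 14, 57, 38, 32] -> max=57
Window #6 max = 57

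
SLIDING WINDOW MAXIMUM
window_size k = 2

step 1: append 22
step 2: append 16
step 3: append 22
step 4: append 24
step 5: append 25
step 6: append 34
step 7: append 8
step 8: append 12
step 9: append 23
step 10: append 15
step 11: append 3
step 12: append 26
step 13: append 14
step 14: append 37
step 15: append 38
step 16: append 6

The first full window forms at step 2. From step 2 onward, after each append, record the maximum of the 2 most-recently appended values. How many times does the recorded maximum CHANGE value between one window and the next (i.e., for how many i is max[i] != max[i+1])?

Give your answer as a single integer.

step 1: append 22 -> window=[22] (not full yet)
step 2: append 16 -> window=[22, 16] -> max=22
step 3: append 22 -> window=[16, 22] -> max=22
step 4: append 24 -> window=[22, 24] -> max=24
step 5: append 25 -> window=[24, 25] -> max=25
step 6: append 34 -> window=[25, 34] -> max=34
step 7: append 8 -> window=[34, 8] -> max=34
step 8: append 12 -> window=[8, 12] -> max=12
step 9: append 23 -> window=[12, 23] -> max=23
step 10: append 15 -> window=[23, 15] -> max=23
step 11: append 3 -> window=[15, 3] -> max=15
step 12: append 26 -> window=[3, 26] -> max=26
step 13: append 14 -> window=[26, 14] -> max=26
step 14: append 37 -> window=[14, 37] -> max=37
step 15: append 38 -> window=[37, 38] -> max=38
step 16: append 6 -> window=[38, 6] -> max=38
Recorded maximums: 22 22 24 25 34 34 12 23 23 15 26 26 37 38 38
Changes between consecutive maximums: 9

Answer: 9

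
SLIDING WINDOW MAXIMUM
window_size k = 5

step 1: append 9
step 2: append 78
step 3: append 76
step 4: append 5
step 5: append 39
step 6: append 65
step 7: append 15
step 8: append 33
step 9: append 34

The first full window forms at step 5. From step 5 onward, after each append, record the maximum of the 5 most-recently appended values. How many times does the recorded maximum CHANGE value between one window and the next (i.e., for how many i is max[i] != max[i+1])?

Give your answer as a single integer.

Answer: 2

Derivation:
step 1: append 9 -> window=[9] (not full yet)
step 2: append 78 -> window=[9, 78] (not full yet)
step 3: append 76 -> window=[9, 78, 76] (not full yet)
step 4: append 5 -> window=[9, 78, 76, 5] (not full yet)
step 5: append 39 -> window=[9, 78, 76, 5, 39] -> max=78
step 6: append 65 -> window=[78, 76, 5, 39, 65] -> max=78
step 7: append 15 -> window=[76, 5, 39, 65, 15] -> max=76
step 8: append 33 -> window=[5, 39, 65, 15, 33] -> max=65
step 9: append 34 -> window=[39, 65, 15, 33, 34] -> max=65
Recorded maximums: 78 78 76 65 65
Changes between consecutive maximums: 2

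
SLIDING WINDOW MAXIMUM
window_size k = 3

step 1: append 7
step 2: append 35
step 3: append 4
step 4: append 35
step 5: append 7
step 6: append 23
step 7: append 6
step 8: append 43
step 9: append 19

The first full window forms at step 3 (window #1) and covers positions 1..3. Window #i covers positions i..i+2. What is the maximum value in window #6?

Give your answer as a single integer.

Answer: 43

Derivation:
step 1: append 7 -> window=[7] (not full yet)
step 2: append 35 -> window=[7, 35] (not full yet)
step 3: append 4 -> window=[7, 35, 4] -> max=35
step 4: append 35 -> window=[35, 4, 35] -> max=35
step 5: append 7 -> window=[4, 35, 7] -> max=35
step 6: append 23 -> window=[35, 7, 23] -> max=35
step 7: append 6 -> window=[7, 23, 6] -> max=23
step 8: append 43 -> window=[23, 6, 43] -> max=43
Window #6 max = 43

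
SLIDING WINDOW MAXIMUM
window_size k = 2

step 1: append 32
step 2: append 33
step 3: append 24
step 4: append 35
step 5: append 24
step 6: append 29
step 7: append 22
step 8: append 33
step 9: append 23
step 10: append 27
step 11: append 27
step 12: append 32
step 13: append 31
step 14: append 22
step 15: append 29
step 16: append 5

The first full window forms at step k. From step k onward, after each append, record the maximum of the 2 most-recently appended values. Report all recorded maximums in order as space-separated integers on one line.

Answer: 33 33 35 35 29 29 33 33 27 27 32 32 31 29 29

Derivation:
step 1: append 32 -> window=[32] (not full yet)
step 2: append 33 -> window=[32, 33] -> max=33
step 3: append 24 -> window=[33, 24] -> max=33
step 4: append 35 -> window=[24, 35] -> max=35
step 5: append 24 -> window=[35, 24] -> max=35
step 6: append 29 -> window=[24, 29] -> max=29
step 7: append 22 -> window=[29, 22] -> max=29
step 8: append 33 -> window=[22, 33] -> max=33
step 9: append 23 -> window=[33, 23] -> max=33
step 10: append 27 -> window=[23, 27] -> max=27
step 11: append 27 -> window=[27, 27] -> max=27
step 12: append 32 -> window=[27, 32] -> max=32
step 13: append 31 -> window=[32, 31] -> max=32
step 14: append 22 -> window=[31, 22] -> max=31
step 15: append 29 -> window=[22, 29] -> max=29
step 16: append 5 -> window=[29, 5] -> max=29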